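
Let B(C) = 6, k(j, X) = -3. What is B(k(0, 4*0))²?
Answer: 36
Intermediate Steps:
B(k(0, 4*0))² = 6² = 36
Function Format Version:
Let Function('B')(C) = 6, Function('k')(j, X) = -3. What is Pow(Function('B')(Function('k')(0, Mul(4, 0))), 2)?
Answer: 36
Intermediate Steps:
Pow(Function('B')(Function('k')(0, Mul(4, 0))), 2) = Pow(6, 2) = 36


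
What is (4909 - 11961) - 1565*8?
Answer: -19572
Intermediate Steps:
(4909 - 11961) - 1565*8 = -7052 - 1*12520 = -7052 - 12520 = -19572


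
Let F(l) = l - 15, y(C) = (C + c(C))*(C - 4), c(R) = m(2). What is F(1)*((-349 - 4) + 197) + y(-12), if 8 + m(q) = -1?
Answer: 2520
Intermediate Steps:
m(q) = -9 (m(q) = -8 - 1 = -9)
c(R) = -9
y(C) = (-9 + C)*(-4 + C) (y(C) = (C - 9)*(C - 4) = (-9 + C)*(-4 + C))
F(l) = -15 + l
F(1)*((-349 - 4) + 197) + y(-12) = (-15 + 1)*((-349 - 4) + 197) + (36 + (-12)² - 13*(-12)) = -14*(-353 + 197) + (36 + 144 + 156) = -14*(-156) + 336 = 2184 + 336 = 2520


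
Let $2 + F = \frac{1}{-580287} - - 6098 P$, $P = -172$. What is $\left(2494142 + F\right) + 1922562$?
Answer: $\frac{1954317251801}{580287} \approx 3.3678 \cdot 10^{6}$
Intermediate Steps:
$F = - \frac{608638662247}{580287}$ ($F = -2 + \left(\frac{1}{-580287} - \left(-6098\right) \left(-172\right)\right) = -2 - \frac{608637501673}{580287} = - \frac{608638662247}{580287} \approx -1.0489 \cdot 10^{6}$)
$\left(2494142 + F\right) + 1922562 = \left(2494142 - \frac{608638662247}{580287}\right) + 1922562 = \frac{838679516507}{580287} + 1922562 = \frac{1954317251801}{580287}$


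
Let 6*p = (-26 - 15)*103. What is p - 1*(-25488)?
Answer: 148705/6 ≈ 24784.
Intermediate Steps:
p = -4223/6 (p = ((-26 - 15)*103)/6 = (-41*103)/6 = (⅙)*(-4223) = -4223/6 ≈ -703.83)
p - 1*(-25488) = -4223/6 - 1*(-25488) = -4223/6 + 25488 = 148705/6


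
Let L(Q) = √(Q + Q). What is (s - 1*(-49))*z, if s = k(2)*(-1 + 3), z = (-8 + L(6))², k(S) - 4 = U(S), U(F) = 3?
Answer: 4788 - 2016*√3 ≈ 1296.2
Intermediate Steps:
L(Q) = √2*√Q (L(Q) = √(2*Q) = √2*√Q)
k(S) = 7 (k(S) = 4 + 3 = 7)
z = (-8 + 2*√3)² (z = (-8 + √2*√6)² = (-8 + 2*√3)² ≈ 20.574)
s = 14 (s = 7*(-1 + 3) = 7*2 = 14)
(s - 1*(-49))*z = (14 - 1*(-49))*(76 - 32*√3) = (14 + 49)*(76 - 32*√3) = 63*(76 - 32*√3) = 4788 - 2016*√3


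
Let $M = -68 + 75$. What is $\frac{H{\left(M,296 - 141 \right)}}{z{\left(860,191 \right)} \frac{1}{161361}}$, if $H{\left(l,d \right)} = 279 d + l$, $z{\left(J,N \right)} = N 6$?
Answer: $\frac{1163197662}{191} \approx 6.09 \cdot 10^{6}$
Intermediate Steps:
$z{\left(J,N \right)} = 6 N$
$M = 7$
$H{\left(l,d \right)} = l + 279 d$
$\frac{H{\left(M,296 - 141 \right)}}{z{\left(860,191 \right)} \frac{1}{161361}} = \frac{7 + 279 \left(296 - 141\right)}{6 \cdot 191 \cdot \frac{1}{161361}} = \frac{7 + 279 \left(296 - 141\right)}{1146 \cdot \frac{1}{161361}} = \frac{7 + 279 \cdot 155}{\frac{382}{53787}} = \left(7 + 43245\right) \frac{53787}{382} = 43252 \cdot \frac{53787}{382} = \frac{1163197662}{191}$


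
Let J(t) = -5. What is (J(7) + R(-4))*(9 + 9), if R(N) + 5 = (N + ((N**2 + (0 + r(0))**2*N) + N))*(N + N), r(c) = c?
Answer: -1332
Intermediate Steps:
R(N) = -5 + 2*N*(N**2 + 2*N) (R(N) = -5 + (N + ((N**2 + (0 + 0)**2*N) + N))*(N + N) = -5 + (N + ((N**2 + 0**2*N) + N))*(2*N) = -5 + (N + ((N**2 + 0*N) + N))*(2*N) = -5 + (N + ((N**2 + 0) + N))*(2*N) = -5 + (N + (N**2 + N))*(2*N) = -5 + (N + (N + N**2))*(2*N) = -5 + (N**2 + 2*N)*(2*N) = -5 + 2*N*(N**2 + 2*N))
(J(7) + R(-4))*(9 + 9) = (-5 + (-5 + 2*(-4)**3 + 4*(-4)**2))*(9 + 9) = (-5 + (-5 + 2*(-64) + 4*16))*18 = (-5 + (-5 - 128 + 64))*18 = (-5 - 69)*18 = -74*18 = -1332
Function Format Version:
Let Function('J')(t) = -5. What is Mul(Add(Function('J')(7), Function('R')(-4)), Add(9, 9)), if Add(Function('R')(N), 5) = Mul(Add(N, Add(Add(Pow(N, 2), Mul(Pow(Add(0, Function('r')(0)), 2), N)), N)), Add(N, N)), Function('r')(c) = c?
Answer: -1332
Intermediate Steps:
Function('R')(N) = Add(-5, Mul(2, N, Add(Pow(N, 2), Mul(2, N)))) (Function('R')(N) = Add(-5, Mul(Add(N, Add(Add(Pow(N, 2), Mul(Pow(Add(0, 0), 2), N)), N)), Add(N, N))) = Add(-5, Mul(Add(N, Add(Add(Pow(N, 2), Mul(Pow(0, 2), N)), N)), Mul(2, N))) = Add(-5, Mul(Add(N, Add(Add(Pow(N, 2), Mul(0, N)), N)), Mul(2, N))) = Add(-5, Mul(Add(N, Add(Add(Pow(N, 2), 0), N)), Mul(2, N))) = Add(-5, Mul(Add(N, Add(Pow(N, 2), N)), Mul(2, N))) = Add(-5, Mul(Add(N, Add(N, Pow(N, 2))), Mul(2, N))) = Add(-5, Mul(Add(Pow(N, 2), Mul(2, N)), Mul(2, N))) = Add(-5, Mul(2, N, Add(Pow(N, 2), Mul(2, N)))))
Mul(Add(Function('J')(7), Function('R')(-4)), Add(9, 9)) = Mul(Add(-5, Add(-5, Mul(2, Pow(-4, 3)), Mul(4, Pow(-4, 2)))), Add(9, 9)) = Mul(Add(-5, Add(-5, Mul(2, -64), Mul(4, 16))), 18) = Mul(Add(-5, Add(-5, -128, 64)), 18) = Mul(Add(-5, -69), 18) = Mul(-74, 18) = -1332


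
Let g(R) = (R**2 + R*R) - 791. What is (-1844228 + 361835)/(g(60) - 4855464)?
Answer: 1482393/4849055 ≈ 0.30571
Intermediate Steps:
g(R) = -791 + 2*R**2 (g(R) = (R**2 + R**2) - 791 = 2*R**2 - 791 = -791 + 2*R**2)
(-1844228 + 361835)/(g(60) - 4855464) = (-1844228 + 361835)/((-791 + 2*60**2) - 4855464) = -1482393/((-791 + 2*3600) - 4855464) = -1482393/((-791 + 7200) - 4855464) = -1482393/(6409 - 4855464) = -1482393/(-4849055) = -1482393*(-1/4849055) = 1482393/4849055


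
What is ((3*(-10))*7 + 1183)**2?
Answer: 946729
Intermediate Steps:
((3*(-10))*7 + 1183)**2 = (-30*7 + 1183)**2 = (-210 + 1183)**2 = 973**2 = 946729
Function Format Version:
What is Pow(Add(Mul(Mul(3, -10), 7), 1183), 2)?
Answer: 946729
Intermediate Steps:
Pow(Add(Mul(Mul(3, -10), 7), 1183), 2) = Pow(Add(Mul(-30, 7), 1183), 2) = Pow(Add(-210, 1183), 2) = Pow(973, 2) = 946729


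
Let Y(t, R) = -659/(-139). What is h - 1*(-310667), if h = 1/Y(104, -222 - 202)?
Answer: 204729692/659 ≈ 3.1067e+5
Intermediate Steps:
Y(t, R) = 659/139 (Y(t, R) = -659*(-1/139) = 659/139)
h = 139/659 (h = 1/(659/139) = 139/659 ≈ 0.21093)
h - 1*(-310667) = 139/659 - 1*(-310667) = 139/659 + 310667 = 204729692/659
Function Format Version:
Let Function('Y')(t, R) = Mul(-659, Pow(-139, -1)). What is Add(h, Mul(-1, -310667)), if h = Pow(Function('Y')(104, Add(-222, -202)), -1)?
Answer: Rational(204729692, 659) ≈ 3.1067e+5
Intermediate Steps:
Function('Y')(t, R) = Rational(659, 139) (Function('Y')(t, R) = Mul(-659, Rational(-1, 139)) = Rational(659, 139))
h = Rational(139, 659) (h = Pow(Rational(659, 139), -1) = Rational(139, 659) ≈ 0.21093)
Add(h, Mul(-1, -310667)) = Add(Rational(139, 659), Mul(-1, -310667)) = Add(Rational(139, 659), 310667) = Rational(204729692, 659)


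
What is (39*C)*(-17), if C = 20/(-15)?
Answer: 884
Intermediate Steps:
C = -4/3 (C = 20*(-1/15) = -4/3 ≈ -1.3333)
(39*C)*(-17) = (39*(-4/3))*(-17) = -52*(-17) = 884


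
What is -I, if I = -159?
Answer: 159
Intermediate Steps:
-I = -1*(-159) = 159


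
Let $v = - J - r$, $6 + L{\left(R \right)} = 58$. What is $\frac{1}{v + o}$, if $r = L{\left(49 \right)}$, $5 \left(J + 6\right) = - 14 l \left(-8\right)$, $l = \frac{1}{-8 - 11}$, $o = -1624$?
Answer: $- \frac{95}{158538} \approx -0.00059923$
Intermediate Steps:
$L{\left(R \right)} = 52$ ($L{\left(R \right)} = -6 + 58 = 52$)
$l = - \frac{1}{19}$ ($l = \frac{1}{-19} = - \frac{1}{19} \approx -0.052632$)
$J = - \frac{682}{95}$ ($J = -6 + \frac{\left(-14\right) \left(- \frac{1}{19}\right) \left(-8\right)}{5} = -6 + \frac{\frac{14}{19} \left(-8\right)}{5} = -6 + \frac{1}{5} \left(- \frac{112}{19}\right) = -6 - \frac{112}{95} = - \frac{682}{95} \approx -7.1789$)
$r = 52$
$v = - \frac{4258}{95}$ ($v = \left(-1\right) \left(- \frac{682}{95}\right) - 52 = \frac{682}{95} - 52 = - \frac{4258}{95} \approx -44.821$)
$\frac{1}{v + o} = \frac{1}{- \frac{4258}{95} - 1624} = \frac{1}{- \frac{158538}{95}} = - \frac{95}{158538}$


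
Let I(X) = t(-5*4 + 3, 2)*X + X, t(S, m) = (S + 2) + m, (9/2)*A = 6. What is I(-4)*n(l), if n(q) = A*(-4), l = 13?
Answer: -256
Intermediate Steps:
A = 4/3 (A = (2/9)*6 = 4/3 ≈ 1.3333)
t(S, m) = 2 + S + m (t(S, m) = (2 + S) + m = 2 + S + m)
n(q) = -16/3 (n(q) = (4/3)*(-4) = -16/3)
I(X) = -12*X (I(X) = (2 + (-5*4 + 3) + 2)*X + X = (2 + (-20 + 3) + 2)*X + X = (2 - 17 + 2)*X + X = -13*X + X = -12*X)
I(-4)*n(l) = -12*(-4)*(-16/3) = 48*(-16/3) = -256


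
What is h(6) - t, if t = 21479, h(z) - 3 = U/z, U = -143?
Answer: -128999/6 ≈ -21500.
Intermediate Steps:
h(z) = 3 - 143/z
h(6) - t = (3 - 143/6) - 1*21479 = (3 - 143*⅙) - 21479 = (3 - 143/6) - 21479 = -125/6 - 21479 = -128999/6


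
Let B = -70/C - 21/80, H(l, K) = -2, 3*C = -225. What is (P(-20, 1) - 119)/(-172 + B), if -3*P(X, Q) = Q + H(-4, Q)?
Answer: 28480/41119 ≈ 0.69262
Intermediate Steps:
C = -75 (C = (⅓)*(-225) = -75)
P(X, Q) = ⅔ - Q/3 (P(X, Q) = -(Q - 2)/3 = -(-2 + Q)/3 = ⅔ - Q/3)
B = 161/240 (B = -70/(-75) - 21/80 = -70*(-1/75) - 21*1/80 = 14/15 - 21/80 = 161/240 ≈ 0.67083)
(P(-20, 1) - 119)/(-172 + B) = ((⅔ - ⅓*1) - 119)/(-172 + 161/240) = ((⅔ - ⅓) - 119)/(-41119/240) = (⅓ - 119)*(-240/41119) = -356/3*(-240/41119) = 28480/41119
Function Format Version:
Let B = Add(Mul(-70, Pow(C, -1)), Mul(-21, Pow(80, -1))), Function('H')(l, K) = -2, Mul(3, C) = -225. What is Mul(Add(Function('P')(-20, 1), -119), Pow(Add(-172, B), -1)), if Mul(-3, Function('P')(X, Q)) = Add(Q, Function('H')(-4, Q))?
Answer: Rational(28480, 41119) ≈ 0.69262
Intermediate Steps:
C = -75 (C = Mul(Rational(1, 3), -225) = -75)
Function('P')(X, Q) = Add(Rational(2, 3), Mul(Rational(-1, 3), Q)) (Function('P')(X, Q) = Mul(Rational(-1, 3), Add(Q, -2)) = Mul(Rational(-1, 3), Add(-2, Q)) = Add(Rational(2, 3), Mul(Rational(-1, 3), Q)))
B = Rational(161, 240) (B = Add(Mul(-70, Pow(-75, -1)), Mul(-21, Pow(80, -1))) = Add(Mul(-70, Rational(-1, 75)), Mul(-21, Rational(1, 80))) = Add(Rational(14, 15), Rational(-21, 80)) = Rational(161, 240) ≈ 0.67083)
Mul(Add(Function('P')(-20, 1), -119), Pow(Add(-172, B), -1)) = Mul(Add(Add(Rational(2, 3), Mul(Rational(-1, 3), 1)), -119), Pow(Add(-172, Rational(161, 240)), -1)) = Mul(Add(Add(Rational(2, 3), Rational(-1, 3)), -119), Pow(Rational(-41119, 240), -1)) = Mul(Add(Rational(1, 3), -119), Rational(-240, 41119)) = Mul(Rational(-356, 3), Rational(-240, 41119)) = Rational(28480, 41119)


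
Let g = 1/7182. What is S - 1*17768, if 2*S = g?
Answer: -255219551/14364 ≈ -17768.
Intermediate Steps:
g = 1/7182 ≈ 0.00013924
S = 1/14364 (S = (½)*(1/7182) = 1/14364 ≈ 6.9618e-5)
S - 1*17768 = 1/14364 - 1*17768 = 1/14364 - 17768 = -255219551/14364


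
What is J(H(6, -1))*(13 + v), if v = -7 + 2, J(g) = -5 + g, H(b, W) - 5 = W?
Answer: -8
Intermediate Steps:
H(b, W) = 5 + W
v = -5
J(H(6, -1))*(13 + v) = (-5 + (5 - 1))*(13 - 5) = (-5 + 4)*8 = -1*8 = -8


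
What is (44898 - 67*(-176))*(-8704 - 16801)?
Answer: -1445878450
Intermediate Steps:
(44898 - 67*(-176))*(-8704 - 16801) = (44898 + 11792)*(-25505) = 56690*(-25505) = -1445878450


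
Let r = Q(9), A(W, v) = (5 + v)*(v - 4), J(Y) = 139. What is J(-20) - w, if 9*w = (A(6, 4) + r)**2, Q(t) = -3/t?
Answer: 11258/81 ≈ 138.99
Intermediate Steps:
A(W, v) = (-4 + v)*(5 + v) (A(W, v) = (5 + v)*(-4 + v) = (-4 + v)*(5 + v))
r = -1/3 (r = -3/9 = -3*1/9 = -1/3 ≈ -0.33333)
w = 1/81 (w = ((-20 + 4 + 4**2) - 1/3)**2/9 = ((-20 + 4 + 16) - 1/3)**2/9 = (0 - 1/3)**2/9 = (-1/3)**2/9 = (1/9)*(1/9) = 1/81 ≈ 0.012346)
J(-20) - w = 139 - 1*1/81 = 139 - 1/81 = 11258/81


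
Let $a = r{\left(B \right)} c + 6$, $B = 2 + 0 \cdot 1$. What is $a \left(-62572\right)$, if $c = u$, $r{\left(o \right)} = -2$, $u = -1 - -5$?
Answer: $125144$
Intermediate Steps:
$B = 2$ ($B = 2 + 0 = 2$)
$u = 4$ ($u = -1 + 5 = 4$)
$c = 4$
$a = -2$ ($a = \left(-2\right) 4 + 6 = -8 + 6 = -2$)
$a \left(-62572\right) = \left(-2\right) \left(-62572\right) = 125144$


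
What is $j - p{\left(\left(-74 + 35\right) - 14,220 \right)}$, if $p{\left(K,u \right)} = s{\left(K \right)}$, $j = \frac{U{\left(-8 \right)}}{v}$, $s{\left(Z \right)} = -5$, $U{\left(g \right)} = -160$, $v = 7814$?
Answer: $\frac{19455}{3907} \approx 4.9795$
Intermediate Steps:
$j = - \frac{80}{3907}$ ($j = - \frac{160}{7814} = \left(-160\right) \frac{1}{7814} = - \frac{80}{3907} \approx -0.020476$)
$p{\left(K,u \right)} = -5$
$j - p{\left(\left(-74 + 35\right) - 14,220 \right)} = - \frac{80}{3907} - -5 = - \frac{80}{3907} + 5 = \frac{19455}{3907}$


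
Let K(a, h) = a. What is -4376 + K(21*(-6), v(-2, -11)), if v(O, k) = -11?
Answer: -4502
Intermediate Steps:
-4376 + K(21*(-6), v(-2, -11)) = -4376 + 21*(-6) = -4376 - 126 = -4502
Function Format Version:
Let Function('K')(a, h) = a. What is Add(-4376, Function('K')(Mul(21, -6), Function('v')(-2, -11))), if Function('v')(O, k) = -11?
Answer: -4502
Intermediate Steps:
Add(-4376, Function('K')(Mul(21, -6), Function('v')(-2, -11))) = Add(-4376, Mul(21, -6)) = Add(-4376, -126) = -4502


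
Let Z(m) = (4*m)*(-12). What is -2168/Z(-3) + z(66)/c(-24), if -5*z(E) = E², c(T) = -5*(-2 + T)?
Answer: -127279/5850 ≈ -21.757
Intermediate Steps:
c(T) = 10 - 5*T
Z(m) = -48*m
z(E) = -E²/5
-2168/Z(-3) + z(66)/c(-24) = -2168/((-48*(-3))) + (-⅕*66²)/(10 - 5*(-24)) = -2168/144 + (-⅕*4356)/(10 + 120) = -2168*1/144 - 4356/5/130 = -271/18 - 4356/5*1/130 = -271/18 - 2178/325 = -127279/5850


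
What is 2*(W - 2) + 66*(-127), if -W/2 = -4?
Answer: -8370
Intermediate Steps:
W = 8 (W = -2*(-4) = 8)
2*(W - 2) + 66*(-127) = 2*(8 - 2) + 66*(-127) = 2*6 - 8382 = 12 - 8382 = -8370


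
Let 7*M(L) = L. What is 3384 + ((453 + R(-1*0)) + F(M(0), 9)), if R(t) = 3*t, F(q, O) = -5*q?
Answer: 3837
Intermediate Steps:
M(L) = L/7
3384 + ((453 + R(-1*0)) + F(M(0), 9)) = 3384 + ((453 + 3*(-1*0)) - 5*0/7) = 3384 + ((453 + 3*0) - 5*0) = 3384 + ((453 + 0) + 0) = 3384 + (453 + 0) = 3384 + 453 = 3837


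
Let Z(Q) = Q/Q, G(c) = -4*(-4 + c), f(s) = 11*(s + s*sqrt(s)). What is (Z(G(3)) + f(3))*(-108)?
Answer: -3672 - 3564*sqrt(3) ≈ -9845.0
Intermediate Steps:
f(s) = 11*s + 11*s**(3/2) (f(s) = 11*(s + s**(3/2)) = 11*s + 11*s**(3/2))
G(c) = 16 - 4*c
Z(Q) = 1
(Z(G(3)) + f(3))*(-108) = (1 + (11*3 + 11*3**(3/2)))*(-108) = (1 + (33 + 11*(3*sqrt(3))))*(-108) = (1 + (33 + 33*sqrt(3)))*(-108) = (34 + 33*sqrt(3))*(-108) = -3672 - 3564*sqrt(3)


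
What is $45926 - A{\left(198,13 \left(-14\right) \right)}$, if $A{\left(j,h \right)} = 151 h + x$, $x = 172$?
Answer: $73236$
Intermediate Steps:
$A{\left(j,h \right)} = 172 + 151 h$ ($A{\left(j,h \right)} = 151 h + 172 = 172 + 151 h$)
$45926 - A{\left(198,13 \left(-14\right) \right)} = 45926 - \left(172 + 151 \cdot 13 \left(-14\right)\right) = 45926 - \left(172 + 151 \left(-182\right)\right) = 45926 - \left(172 - 27482\right) = 45926 - -27310 = 45926 + 27310 = 73236$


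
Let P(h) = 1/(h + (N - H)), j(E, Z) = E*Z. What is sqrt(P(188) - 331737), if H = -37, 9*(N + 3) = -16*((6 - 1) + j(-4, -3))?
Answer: I*sqrt(988269719478)/1726 ≈ 575.97*I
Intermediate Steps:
N = -299/9 (N = -3 + (-16*((6 - 1) - 4*(-3)))/9 = -3 + (-16*(5 + 12))/9 = -3 + (-16*17)/9 = -3 + (1/9)*(-272) = -3 - 272/9 = -299/9 ≈ -33.222)
P(h) = 1/(34/9 + h) (P(h) = 1/(h + (-299/9 - 1*(-37))) = 1/(h + (-299/9 + 37)) = 1/(h + 34/9) = 1/(34/9 + h))
sqrt(P(188) - 331737) = sqrt(9/(34 + 9*188) - 331737) = sqrt(9/(34 + 1692) - 331737) = sqrt(9/1726 - 331737) = sqrt(-572578053/1726) = I*sqrt(988269719478)/1726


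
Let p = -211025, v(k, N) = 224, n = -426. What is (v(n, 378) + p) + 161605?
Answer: -49196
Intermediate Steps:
(v(n, 378) + p) + 161605 = (224 - 211025) + 161605 = -210801 + 161605 = -49196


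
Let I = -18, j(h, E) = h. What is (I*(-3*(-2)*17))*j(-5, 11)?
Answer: 9180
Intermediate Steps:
(I*(-3*(-2)*17))*j(-5, 11) = -18*(-3*(-2))*17*(-5) = -108*17*(-5) = -18*102*(-5) = -1836*(-5) = 9180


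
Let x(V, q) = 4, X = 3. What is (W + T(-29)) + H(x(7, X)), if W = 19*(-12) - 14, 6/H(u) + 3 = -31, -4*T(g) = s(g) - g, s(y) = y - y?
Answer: -16961/68 ≈ -249.43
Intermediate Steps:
s(y) = 0
T(g) = g/4 (T(g) = -(0 - g)/4 = -(-1)*g/4 = g/4)
H(u) = -3/17 (H(u) = 6/(-3 - 31) = 6/(-34) = 6*(-1/34) = -3/17)
W = -242 (W = -228 - 14 = -242)
(W + T(-29)) + H(x(7, X)) = (-242 + (1/4)*(-29)) - 3/17 = (-242 - 29/4) - 3/17 = -997/4 - 3/17 = -16961/68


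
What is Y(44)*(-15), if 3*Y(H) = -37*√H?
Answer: 370*√11 ≈ 1227.2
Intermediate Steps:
Y(H) = -37*√H/3 (Y(H) = (-37*√H)/3 = -37*√H/3)
Y(44)*(-15) = -74*√11/3*(-15) = 370*√11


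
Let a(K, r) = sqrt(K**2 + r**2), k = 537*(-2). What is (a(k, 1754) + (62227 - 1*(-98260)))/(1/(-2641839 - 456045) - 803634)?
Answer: -497170109508/2489564910457 - 6195768*sqrt(1057498)/2489564910457 ≈ -0.20226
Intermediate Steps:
k = -1074
(a(k, 1754) + (62227 - 1*(-98260)))/(1/(-2641839 - 456045) - 803634) = (sqrt((-1074)**2 + 1754**2) + (62227 - 1*(-98260)))/(1/(-2641839 - 456045) - 803634) = (sqrt(1153476 + 3076516) + (62227 + 98260))/(1/(-3097884) - 803634) = (sqrt(4229992) + 160487)/(-1/3097884 - 803634) = (2*sqrt(1057498) + 160487)/(-2489564910457/3097884) = (160487 + 2*sqrt(1057498))*(-3097884/2489564910457) = -497170109508/2489564910457 - 6195768*sqrt(1057498)/2489564910457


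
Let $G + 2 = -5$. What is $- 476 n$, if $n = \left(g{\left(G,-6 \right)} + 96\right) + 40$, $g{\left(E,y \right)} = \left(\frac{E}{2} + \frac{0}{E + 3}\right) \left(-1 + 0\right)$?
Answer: $-66402$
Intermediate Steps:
$G = -7$ ($G = -2 - 5 = -7$)
$g{\left(E,y \right)} = - \frac{E}{2}$ ($g{\left(E,y \right)} = \left(E \frac{1}{2} + \frac{0}{3 + E}\right) \left(-1\right) = \left(\frac{E}{2} + 0\right) \left(-1\right) = \frac{E}{2} \left(-1\right) = - \frac{E}{2}$)
$n = \frac{279}{2}$ ($n = \left(\left(- \frac{1}{2}\right) \left(-7\right) + 96\right) + 40 = \left(\frac{7}{2} + 96\right) + 40 = \frac{199}{2} + 40 = \frac{279}{2} \approx 139.5$)
$- 476 n = \left(-476\right) \frac{279}{2} = -66402$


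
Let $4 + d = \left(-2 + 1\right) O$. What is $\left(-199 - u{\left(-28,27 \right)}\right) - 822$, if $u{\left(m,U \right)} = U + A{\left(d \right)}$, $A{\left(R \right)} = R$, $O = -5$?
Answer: $-1049$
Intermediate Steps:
$d = 1$ ($d = -4 + \left(-2 + 1\right) \left(-5\right) = -4 - -5 = -4 + 5 = 1$)
$u{\left(m,U \right)} = 1 + U$ ($u{\left(m,U \right)} = U + 1 = 1 + U$)
$\left(-199 - u{\left(-28,27 \right)}\right) - 822 = \left(-199 - \left(1 + 27\right)\right) - 822 = \left(-199 - 28\right) - 822 = -227 - 822 = -1049$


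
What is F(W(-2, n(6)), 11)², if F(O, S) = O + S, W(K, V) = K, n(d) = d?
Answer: 81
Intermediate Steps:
F(W(-2, n(6)), 11)² = (-2 + 11)² = 9² = 81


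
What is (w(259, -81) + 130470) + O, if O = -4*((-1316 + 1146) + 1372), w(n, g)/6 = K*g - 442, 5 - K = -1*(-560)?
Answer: 392740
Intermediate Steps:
K = -555 (K = 5 - (-1)*(-560) = 5 - 1*560 = 5 - 560 = -555)
w(n, g) = -2652 - 3330*g (w(n, g) = 6*(-555*g - 442) = 6*(-442 - 555*g) = -2652 - 3330*g)
O = -4808 (O = -4*(-170 + 1372) = -4*1202 = -4808)
(w(259, -81) + 130470) + O = ((-2652 - 3330*(-81)) + 130470) - 4808 = ((-2652 + 269730) + 130470) - 4808 = (267078 + 130470) - 4808 = 397548 - 4808 = 392740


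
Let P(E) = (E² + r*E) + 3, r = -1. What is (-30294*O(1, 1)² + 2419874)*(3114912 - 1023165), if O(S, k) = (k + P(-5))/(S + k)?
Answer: -13251409685724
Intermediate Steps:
P(E) = 3 + E² - E (P(E) = (E² - E) + 3 = 3 + E² - E)
O(S, k) = (33 + k)/(S + k) (O(S, k) = (k + (3 + (-5)² - 1*(-5)))/(S + k) = (k + (3 + 25 + 5))/(S + k) = (k + 33)/(S + k) = (33 + k)/(S + k))
(-30294*O(1, 1)² + 2419874)*(3114912 - 1023165) = (-30294*(33 + 1)²/(1 + 1)² + 2419874)*(3114912 - 1023165) = (-30294*(34/2)² + 2419874)*2091747 = (-30294*((½)*34)² + 2419874)*2091747 = (-30294*17² + 2419874)*2091747 = (-30294*289 + 2419874)*2091747 = (-8754966 + 2419874)*2091747 = -6335092*2091747 = -13251409685724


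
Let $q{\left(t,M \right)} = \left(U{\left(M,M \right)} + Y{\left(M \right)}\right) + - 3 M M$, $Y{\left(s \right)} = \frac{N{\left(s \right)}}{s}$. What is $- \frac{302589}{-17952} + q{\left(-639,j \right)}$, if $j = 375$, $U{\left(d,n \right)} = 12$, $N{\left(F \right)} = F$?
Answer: $- \frac{2524321345}{5984} \approx -4.2185 \cdot 10^{5}$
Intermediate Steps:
$Y{\left(s \right)} = 1$ ($Y{\left(s \right)} = \frac{s}{s} = 1$)
$q{\left(t,M \right)} = 13 - 3 M^{2}$ ($q{\left(t,M \right)} = \left(12 + 1\right) + - 3 M M = 13 - 3 M^{2}$)
$- \frac{302589}{-17952} + q{\left(-639,j \right)} = - \frac{302589}{-17952} + \left(13 - 3 \cdot 375^{2}\right) = \left(-302589\right) \left(- \frac{1}{17952}\right) + \left(13 - 421875\right) = \frac{100863}{5984} + \left(13 - 421875\right) = \frac{100863}{5984} - 421862 = - \frac{2524321345}{5984}$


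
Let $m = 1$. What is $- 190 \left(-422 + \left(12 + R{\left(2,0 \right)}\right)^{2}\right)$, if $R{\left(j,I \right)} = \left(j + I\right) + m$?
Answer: $37430$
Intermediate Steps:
$R{\left(j,I \right)} = 1 + I + j$ ($R{\left(j,I \right)} = \left(j + I\right) + 1 = \left(I + j\right) + 1 = 1 + I + j$)
$- 190 \left(-422 + \left(12 + R{\left(2,0 \right)}\right)^{2}\right) = - 190 \left(-422 + \left(12 + \left(1 + 0 + 2\right)\right)^{2}\right) = - 190 \left(-422 + \left(12 + 3\right)^{2}\right) = - 190 \left(-422 + 15^{2}\right) = - 190 \left(-422 + 225\right) = \left(-190\right) \left(-197\right) = 37430$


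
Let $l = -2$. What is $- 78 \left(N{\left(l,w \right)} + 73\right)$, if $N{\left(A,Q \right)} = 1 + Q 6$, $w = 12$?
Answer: $-11388$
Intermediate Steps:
$N{\left(A,Q \right)} = 1 + 6 Q$
$- 78 \left(N{\left(l,w \right)} + 73\right) = - 78 \left(\left(1 + 6 \cdot 12\right) + 73\right) = - 78 \left(\left(1 + 72\right) + 73\right) = - 78 \left(73 + 73\right) = \left(-78\right) 146 = -11388$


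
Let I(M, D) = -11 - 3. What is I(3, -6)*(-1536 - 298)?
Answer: 25676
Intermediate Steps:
I(M, D) = -14
I(3, -6)*(-1536 - 298) = -14*(-1536 - 298) = -14*(-1834) = 25676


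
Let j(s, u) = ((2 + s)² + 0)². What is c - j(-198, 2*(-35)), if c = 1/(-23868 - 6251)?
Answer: -44449290577665/30119 ≈ -1.4758e+9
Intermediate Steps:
j(s, u) = (2 + s)⁴ (j(s, u) = ((2 + s)²)² = (2 + s)⁴)
c = -1/30119 (c = 1/(-30119) = -1/30119 ≈ -3.3202e-5)
c - j(-198, 2*(-35)) = -1/30119 - (2 - 198)⁴ = -1/30119 - 1*(-196)⁴ = -1/30119 - 1*1475789056 = -1/30119 - 1475789056 = -44449290577665/30119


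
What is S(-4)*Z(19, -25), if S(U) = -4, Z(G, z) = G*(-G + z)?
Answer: 3344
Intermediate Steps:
Z(G, z) = G*(z - G)
S(-4)*Z(19, -25) = -76*(-25 - 1*19) = -76*(-25 - 19) = -76*(-44) = -4*(-836) = 3344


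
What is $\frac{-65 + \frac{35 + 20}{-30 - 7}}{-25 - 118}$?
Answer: $\frac{2460}{5291} \approx 0.46494$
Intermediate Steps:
$\frac{-65 + \frac{35 + 20}{-30 - 7}}{-25 - 118} = \frac{-65 + \frac{55}{-37}}{-143} = \left(-65 + 55 \left(- \frac{1}{37}\right)\right) \left(- \frac{1}{143}\right) = \left(-65 - \frac{55}{37}\right) \left(- \frac{1}{143}\right) = \left(- \frac{2460}{37}\right) \left(- \frac{1}{143}\right) = \frac{2460}{5291}$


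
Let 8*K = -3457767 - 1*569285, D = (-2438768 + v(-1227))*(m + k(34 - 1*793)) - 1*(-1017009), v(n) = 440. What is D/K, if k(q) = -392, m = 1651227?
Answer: 8050552373742/1006763 ≈ 7.9965e+6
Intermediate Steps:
D = -4025276186871 (D = (-2438768 + 440)*(1651227 - 392) - 1*(-1017009) = -2438328*1650835 + 1017009 = -4025277203880 + 1017009 = -4025276186871)
K = -1006763/2 (K = (-3457767 - 1*569285)/8 = (-3457767 - 569285)/8 = (1/8)*(-4027052) = -1006763/2 ≈ -5.0338e+5)
D/K = -4025276186871/(-1006763/2) = -4025276186871*(-2/1006763) = 8050552373742/1006763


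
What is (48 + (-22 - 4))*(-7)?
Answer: -154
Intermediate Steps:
(48 + (-22 - 4))*(-7) = (48 - 26)*(-7) = 22*(-7) = -154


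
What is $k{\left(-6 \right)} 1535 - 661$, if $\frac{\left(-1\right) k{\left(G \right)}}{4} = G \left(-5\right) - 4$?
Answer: $-160301$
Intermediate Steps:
$k{\left(G \right)} = 16 + 20 G$ ($k{\left(G \right)} = - 4 \left(G \left(-5\right) - 4\right) = - 4 \left(- 5 G - 4\right) = - 4 \left(-4 - 5 G\right) = 16 + 20 G$)
$k{\left(-6 \right)} 1535 - 661 = \left(16 + 20 \left(-6\right)\right) 1535 - 661 = \left(16 - 120\right) 1535 - 661 = \left(-104\right) 1535 - 661 = -159640 - 661 = -160301$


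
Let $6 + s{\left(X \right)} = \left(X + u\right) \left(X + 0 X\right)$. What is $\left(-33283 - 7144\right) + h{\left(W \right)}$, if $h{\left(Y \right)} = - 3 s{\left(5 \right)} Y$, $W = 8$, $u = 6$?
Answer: $-41603$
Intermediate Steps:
$s{\left(X \right)} = -6 + X \left(6 + X\right)$ ($s{\left(X \right)} = -6 + \left(X + 6\right) \left(X + 0 X\right) = -6 + \left(6 + X\right) \left(X + 0\right) = -6 + \left(6 + X\right) X = -6 + X \left(6 + X\right)$)
$h{\left(Y \right)} = - 147 Y$ ($h{\left(Y \right)} = - 3 \left(-6 + 5^{2} + 6 \cdot 5\right) Y = - 3 \left(-6 + 25 + 30\right) Y = \left(-3\right) 49 Y = - 147 Y$)
$\left(-33283 - 7144\right) + h{\left(W \right)} = \left(-33283 - 7144\right) - 1176 = -40427 - 1176 = -41603$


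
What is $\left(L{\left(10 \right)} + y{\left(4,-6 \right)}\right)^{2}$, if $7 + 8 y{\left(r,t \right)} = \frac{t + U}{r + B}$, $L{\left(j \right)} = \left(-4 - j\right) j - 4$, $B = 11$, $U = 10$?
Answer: $\frac{302099161}{14400} \approx 20979.0$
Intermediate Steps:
$L{\left(j \right)} = -4 + j \left(-4 - j\right)$ ($L{\left(j \right)} = j \left(-4 - j\right) - 4 = -4 + j \left(-4 - j\right)$)
$y{\left(r,t \right)} = - \frac{7}{8} + \frac{10 + t}{8 \left(11 + r\right)}$ ($y{\left(r,t \right)} = - \frac{7}{8} + \frac{\left(t + 10\right) \frac{1}{r + 11}}{8} = - \frac{7}{8} + \frac{\left(10 + t\right) \frac{1}{11 + r}}{8} = - \frac{7}{8} + \frac{\frac{1}{11 + r} \left(10 + t\right)}{8} = - \frac{7}{8} + \frac{10 + t}{8 \left(11 + r\right)}$)
$\left(L{\left(10 \right)} + y{\left(4,-6 \right)}\right)^{2} = \left(\left(-4 - 10^{2} - 40\right) + \frac{-67 - 6 - 28}{8 \left(11 + 4\right)}\right)^{2} = \left(\left(-4 - 100 - 40\right) + \frac{-67 - 6 - 28}{8 \cdot 15}\right)^{2} = \left(\left(-4 - 100 - 40\right) + \frac{1}{8} \cdot \frac{1}{15} \left(-101\right)\right)^{2} = \left(-144 - \frac{101}{120}\right)^{2} = \left(- \frac{17381}{120}\right)^{2} = \frac{302099161}{14400}$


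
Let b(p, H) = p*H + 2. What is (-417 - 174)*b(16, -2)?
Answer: 17730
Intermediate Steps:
b(p, H) = 2 + H*p (b(p, H) = H*p + 2 = 2 + H*p)
(-417 - 174)*b(16, -2) = (-417 - 174)*(2 - 2*16) = -591*(2 - 32) = -591*(-30) = 17730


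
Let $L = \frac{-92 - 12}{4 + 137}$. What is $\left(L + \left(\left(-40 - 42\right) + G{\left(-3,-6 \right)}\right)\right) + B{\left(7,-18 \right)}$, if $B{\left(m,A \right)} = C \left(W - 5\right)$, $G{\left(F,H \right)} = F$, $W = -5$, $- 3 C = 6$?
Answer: $- \frac{9269}{141} \approx -65.738$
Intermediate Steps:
$C = -2$ ($C = \left(- \frac{1}{3}\right) 6 = -2$)
$B{\left(m,A \right)} = 20$ ($B{\left(m,A \right)} = - 2 \left(-5 - 5\right) = \left(-2\right) \left(-10\right) = 20$)
$L = - \frac{104}{141} \approx -0.73759$
$\left(L + \left(\left(-40 - 42\right) + G{\left(-3,-6 \right)}\right)\right) + B{\left(7,-18 \right)} = \left(- \frac{104}{141} - 85\right) + 20 = - \frac{12089}{141} + 20 = - \frac{9269}{141}$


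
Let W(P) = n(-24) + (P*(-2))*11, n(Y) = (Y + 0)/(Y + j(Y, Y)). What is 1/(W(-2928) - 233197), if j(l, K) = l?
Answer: -2/337561 ≈ -5.9249e-6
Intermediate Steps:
n(Y) = ½ (n(Y) = (Y + 0)/(Y + Y) = Y/((2*Y)) = Y*(1/(2*Y)) = ½)
W(P) = ½ - 22*P (W(P) = ½ + (P*(-2))*11 = ½ - 2*P*11 = ½ - 22*P)
1/(W(-2928) - 233197) = 1/((½ - 22*(-2928)) - 233197) = 1/((½ + 64416) - 233197) = 1/(128833/2 - 233197) = 1/(-337561/2) = -2/337561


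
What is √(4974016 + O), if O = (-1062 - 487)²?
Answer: √7373417 ≈ 2715.4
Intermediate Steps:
O = 2399401 (O = (-1549)² = 2399401)
√(4974016 + O) = √(4974016 + 2399401) = √7373417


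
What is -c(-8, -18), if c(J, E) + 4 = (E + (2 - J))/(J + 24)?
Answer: 9/2 ≈ 4.5000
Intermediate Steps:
c(J, E) = -4 + (2 + E - J)/(24 + J) (c(J, E) = -4 + (E + (2 - J))/(J + 24) = -4 + (2 + E - J)/(24 + J))
-c(-8, -18) = -(-94 - 18 - 5*(-8))/(24 - 8) = -(-94 - 18 + 40)/16 = -(-72)/16 = -1*(-9/2) = 9/2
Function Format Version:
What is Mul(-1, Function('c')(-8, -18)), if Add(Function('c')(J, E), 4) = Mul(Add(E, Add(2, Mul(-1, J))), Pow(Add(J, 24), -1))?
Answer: Rational(9, 2) ≈ 4.5000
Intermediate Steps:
Function('c')(J, E) = Add(-4, Mul(Pow(Add(24, J), -1), Add(2, E, Mul(-1, J)))) (Function('c')(J, E) = Add(-4, Mul(Add(E, Add(2, Mul(-1, J))), Pow(Add(J, 24), -1))) = Add(-4, Mul(Add(2, E, Mul(-1, J)), Pow(Add(24, J), -1))) = Add(-4, Mul(Pow(Add(24, J), -1), Add(2, E, Mul(-1, J)))))
Mul(-1, Function('c')(-8, -18)) = Mul(-1, Mul(Pow(Add(24, -8), -1), Add(-94, -18, Mul(-5, -8)))) = Mul(-1, Mul(Pow(16, -1), Add(-94, -18, 40))) = Mul(-1, Mul(Rational(1, 16), -72)) = Mul(-1, Rational(-9, 2)) = Rational(9, 2)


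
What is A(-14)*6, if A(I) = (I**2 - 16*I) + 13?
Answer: 2598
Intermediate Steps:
A(I) = 13 + I**2 - 16*I
A(-14)*6 = (13 + (-14)**2 - 16*(-14))*6 = (13 + 196 + 224)*6 = 433*6 = 2598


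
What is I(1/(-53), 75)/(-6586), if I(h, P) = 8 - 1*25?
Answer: 17/6586 ≈ 0.0025812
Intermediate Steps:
I(h, P) = -17 (I(h, P) = 8 - 25 = -17)
I(1/(-53), 75)/(-6586) = -17/(-6586) = -17*(-1/6586) = 17/6586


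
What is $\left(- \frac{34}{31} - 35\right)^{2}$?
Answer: $\frac{1252161}{961} \approx 1303.0$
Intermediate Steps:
$\left(- \frac{34}{31} - 35\right)^{2} = \left(- \frac{1119}{31}\right)^{2} = \frac{1252161}{961}$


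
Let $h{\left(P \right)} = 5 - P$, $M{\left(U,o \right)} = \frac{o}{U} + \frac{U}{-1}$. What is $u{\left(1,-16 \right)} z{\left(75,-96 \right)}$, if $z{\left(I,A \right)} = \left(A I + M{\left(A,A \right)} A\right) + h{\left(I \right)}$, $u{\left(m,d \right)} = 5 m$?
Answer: $-82910$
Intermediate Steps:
$M{\left(U,o \right)} = - U + \frac{o}{U}$ ($M{\left(U,o \right)} = \frac{o}{U} + U \left(-1\right) = \frac{o}{U} - U = - U + \frac{o}{U}$)
$z{\left(I,A \right)} = 5 - I + A I + A \left(1 - A\right)$ ($z{\left(I,A \right)} = \left(A I + \left(- A + \frac{A}{A}\right) A\right) - \left(-5 + I\right) = \left(A I + \left(- A + 1\right) A\right) - \left(-5 + I\right) = \left(A I + \left(1 - A\right) A\right) - \left(-5 + I\right) = \left(A I + A \left(1 - A\right)\right) - \left(-5 + I\right) = 5 - I + A I + A \left(1 - A\right)$)
$u{\left(1,-16 \right)} z{\left(75,-96 \right)} = 5 \cdot 1 \left(5 - 75 - 7200 - - 96 \left(-1 - 96\right)\right) = 5 \left(5 - 75 - 7200 - \left(-96\right) \left(-97\right)\right) = 5 \left(5 - 75 - 7200 - 9312\right) = 5 \left(-16582\right) = -82910$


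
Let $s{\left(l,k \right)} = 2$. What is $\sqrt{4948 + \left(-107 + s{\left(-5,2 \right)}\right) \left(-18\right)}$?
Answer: $\sqrt{6838} \approx 82.692$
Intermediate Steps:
$\sqrt{4948 + \left(-107 + s{\left(-5,2 \right)}\right) \left(-18\right)} = \sqrt{4948 + \left(-107 + 2\right) \left(-18\right)} = \sqrt{4948 - -1890} = \sqrt{4948 + 1890} = \sqrt{6838}$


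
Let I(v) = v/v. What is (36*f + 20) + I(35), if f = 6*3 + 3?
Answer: 777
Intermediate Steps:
I(v) = 1
f = 21 (f = 18 + 3 = 21)
(36*f + 20) + I(35) = (36*21 + 20) + 1 = (756 + 20) + 1 = 776 + 1 = 777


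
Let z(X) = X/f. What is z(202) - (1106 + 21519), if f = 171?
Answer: -3868673/171 ≈ -22624.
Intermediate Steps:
z(X) = X/171
z(202) - (1106 + 21519) = (1/171)*202 - (1106 + 21519) = 202/171 - 1*22625 = 202/171 - 22625 = -3868673/171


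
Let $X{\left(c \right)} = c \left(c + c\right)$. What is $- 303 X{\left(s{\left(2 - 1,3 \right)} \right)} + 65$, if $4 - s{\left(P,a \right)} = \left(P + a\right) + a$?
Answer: $-5389$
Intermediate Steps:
$s{\left(P,a \right)} = 4 - P - 2 a$ ($s{\left(P,a \right)} = 4 - \left(\left(P + a\right) + a\right) = 4 - \left(P + 2 a\right) = 4 - P - 2 a$)
$X{\left(c \right)} = 2 c^{2}$ ($X{\left(c \right)} = c 2 c = 2 c^{2}$)
$- 303 X{\left(s{\left(2 - 1,3 \right)} \right)} + 65 = - 303 \cdot 2 \left(4 - \left(2 - 1\right) - 6\right)^{2} + 65 = - 303 \cdot 2 \left(4 - 1 - 6\right)^{2} + 65 = - 303 \cdot 2 \left(-3\right)^{2} + 65 = - 303 \cdot 2 \cdot 9 + 65 = \left(-303\right) 18 + 65 = -5454 + 65 = -5389$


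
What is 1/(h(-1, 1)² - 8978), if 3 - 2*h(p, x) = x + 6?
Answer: -1/8974 ≈ -0.00011143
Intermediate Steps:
h(p, x) = -3/2 - x/2 (h(p, x) = 3/2 - (x + 6)/2 = 3/2 - (6 + x)/2 = 3/2 + (-3 - x/2) = -3/2 - x/2)
1/(h(-1, 1)² - 8978) = 1/((-3/2 - ½*1)² - 8978) = 1/((-3/2 - ½)² - 8978) = 1/((-2)² - 8978) = 1/(4 - 8978) = 1/(-8974) = -1/8974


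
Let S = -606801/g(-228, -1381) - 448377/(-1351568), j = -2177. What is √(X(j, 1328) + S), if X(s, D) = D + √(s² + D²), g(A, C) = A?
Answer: √(164440041061421661 + 41215732322704*√6502913)/6419948 ≈ 80.869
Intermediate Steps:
X(s, D) = D + √(D² + s²)
S = 68352920327/25679792 (S = -606801/(-228) - 448377/(-1351568) = -606801*(-1/228) - 448377*(-1/1351568) = 202267/76 + 448377/1351568 = 68352920327/25679792 ≈ 2661.7)
√(X(j, 1328) + S) = √((1328 + √(1328² + (-2177)²)) + 68352920327/25679792) = √((1328 + √(1763584 + 4739329)) + 68352920327/25679792) = √((1328 + √6502913) + 68352920327/25679792) = √(102455684103/25679792 + √6502913)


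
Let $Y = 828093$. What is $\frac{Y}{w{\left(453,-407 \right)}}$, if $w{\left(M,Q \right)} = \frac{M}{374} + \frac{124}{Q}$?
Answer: $\frac{11459150934}{12545} \approx 9.1344 \cdot 10^{5}$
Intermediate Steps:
$w{\left(M,Q \right)} = \frac{124}{Q} + \frac{M}{374}$ ($w{\left(M,Q \right)} = M \frac{1}{374} + \frac{124}{Q} = \frac{M}{374} + \frac{124}{Q} = \frac{124}{Q} + \frac{M}{374}$)
$\frac{Y}{w{\left(453,-407 \right)}} = \frac{828093}{\frac{124}{-407} + \frac{1}{374} \cdot 453} = \frac{828093}{124 \left(- \frac{1}{407}\right) + \frac{453}{374}} = \frac{828093}{- \frac{124}{407} + \frac{453}{374}} = \frac{828093}{\frac{12545}{13838}} = 828093 \cdot \frac{13838}{12545} = \frac{11459150934}{12545}$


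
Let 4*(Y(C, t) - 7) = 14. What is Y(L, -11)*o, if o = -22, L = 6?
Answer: -231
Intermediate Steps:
Y(C, t) = 21/2 (Y(C, t) = 7 + (1/4)*14 = 7 + 7/2 = 21/2)
Y(L, -11)*o = (21/2)*(-22) = -231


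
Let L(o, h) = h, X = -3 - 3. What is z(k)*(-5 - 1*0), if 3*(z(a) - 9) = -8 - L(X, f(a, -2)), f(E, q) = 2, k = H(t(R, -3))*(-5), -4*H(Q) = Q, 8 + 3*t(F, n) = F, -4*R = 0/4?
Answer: -85/3 ≈ -28.333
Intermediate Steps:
R = 0 (R = -0/4 = -¼*0 = 0)
t(F, n) = -8/3 + F/3
H(Q) = -Q/4
k = -10/3 (k = -(-8/3 + (⅓)*0)/4*(-5) = -(-8/3 + 0)/4*(-5) = -¼*(-8/3)*(-5) = (⅔)*(-5) = -10/3 ≈ -3.3333)
X = -6
z(a) = 17/3 (z(a) = 9 + (-8 - 1*2)/3 = 9 + (-8 - 2)/3 = 9 + (⅓)*(-10) = 9 - 10/3 = 17/3)
z(k)*(-5 - 1*0) = 17*(-5 - 1*0)/3 = 17*(-5 + 0)/3 = (17/3)*(-5) = -85/3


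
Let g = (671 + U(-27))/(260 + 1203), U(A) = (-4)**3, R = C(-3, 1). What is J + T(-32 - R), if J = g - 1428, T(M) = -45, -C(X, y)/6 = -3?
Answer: -2154392/1463 ≈ -1472.6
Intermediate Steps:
C(X, y) = 18 (C(X, y) = -6*(-3) = 18)
R = 18
U(A) = -64
g = 607/1463 (g = (671 - 64)/(260 + 1203) = 607/1463 ≈ 0.41490)
J = -2088557/1463 (J = 607/1463 - 1428 = -2088557/1463 ≈ -1427.6)
J + T(-32 - R) = -2088557/1463 - 45 = -2154392/1463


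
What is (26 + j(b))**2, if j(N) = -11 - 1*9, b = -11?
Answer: 36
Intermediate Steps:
j(N) = -20 (j(N) = -11 - 9 = -20)
(26 + j(b))**2 = (26 - 20)**2 = 6**2 = 36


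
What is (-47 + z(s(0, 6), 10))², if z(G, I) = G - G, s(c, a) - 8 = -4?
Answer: 2209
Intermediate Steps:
s(c, a) = 4 (s(c, a) = 8 - 4 = 4)
z(G, I) = 0
(-47 + z(s(0, 6), 10))² = (-47 + 0)² = (-47)² = 2209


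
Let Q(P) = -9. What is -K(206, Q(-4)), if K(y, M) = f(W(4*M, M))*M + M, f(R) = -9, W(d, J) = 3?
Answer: -72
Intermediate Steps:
K(y, M) = -8*M (K(y, M) = -9*M + M = -8*M)
-K(206, Q(-4)) = -(-8)*(-9) = -1*72 = -72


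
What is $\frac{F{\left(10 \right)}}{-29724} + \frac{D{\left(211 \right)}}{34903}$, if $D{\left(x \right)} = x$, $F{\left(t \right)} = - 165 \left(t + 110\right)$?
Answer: $\frac{58112597}{86454731} \approx 0.67217$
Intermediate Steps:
$F{\left(t \right)} = -18150 - 165 t$ ($F{\left(t \right)} = - 165 \left(110 + t\right) = -18150 - 165 t$)
$\frac{F{\left(10 \right)}}{-29724} + \frac{D{\left(211 \right)}}{34903} = \frac{-18150 - 1650}{-29724} + \frac{211}{34903} = \left(-18150 - 1650\right) \left(- \frac{1}{29724}\right) + 211 \cdot \frac{1}{34903} = \left(-19800\right) \left(- \frac{1}{29724}\right) + \frac{211}{34903} = \frac{1650}{2477} + \frac{211}{34903} = \frac{58112597}{86454731}$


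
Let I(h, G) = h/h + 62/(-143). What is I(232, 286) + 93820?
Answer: 13416341/143 ≈ 93821.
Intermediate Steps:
I(h, G) = 81/143 (I(h, G) = 1 + 62*(-1/143) = 1 - 62/143 = 81/143)
I(232, 286) + 93820 = 81/143 + 93820 = 13416341/143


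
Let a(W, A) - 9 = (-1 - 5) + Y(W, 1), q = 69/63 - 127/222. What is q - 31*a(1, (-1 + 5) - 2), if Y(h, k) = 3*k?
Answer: -96077/518 ≈ -185.48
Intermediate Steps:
q = 271/518 (q = 69*(1/63) - 127*1/222 = 23/21 - 127/222 = 271/518 ≈ 0.52317)
a(W, A) = 6 (a(W, A) = 9 + ((-1 - 5) + 3*1) = 9 + (-6 + 3) = 9 - 3 = 6)
q - 31*a(1, (-1 + 5) - 2) = 271/518 - 31*6 = 271/518 - 186 = -96077/518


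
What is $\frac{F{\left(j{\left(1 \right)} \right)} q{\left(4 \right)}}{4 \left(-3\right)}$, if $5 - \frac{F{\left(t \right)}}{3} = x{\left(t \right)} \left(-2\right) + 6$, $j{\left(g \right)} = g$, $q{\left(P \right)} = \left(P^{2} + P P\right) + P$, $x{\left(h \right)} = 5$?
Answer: $-81$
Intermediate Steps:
$q{\left(P \right)} = P + 2 P^{2}$ ($q{\left(P \right)} = \left(P^{2} + P^{2}\right) + P = 2 P^{2} + P = P + 2 P^{2}$)
$F{\left(t \right)} = 27$ ($F{\left(t \right)} = 15 - 3 \left(5 \left(-2\right) + 6\right) = 15 - 3 \left(-10 + 6\right) = 15 - -12 = 15 + 12 = 27$)
$\frac{F{\left(j{\left(1 \right)} \right)} q{\left(4 \right)}}{4 \left(-3\right)} = \frac{27 \cdot 4 \left(1 + 2 \cdot 4\right)}{4 \left(-3\right)} = \frac{27 \cdot 4 \left(1 + 8\right)}{-12} = - \frac{27 \cdot 4 \cdot 9}{12} = - \frac{27 \cdot 36}{12} = \left(- \frac{1}{12}\right) 972 = -81$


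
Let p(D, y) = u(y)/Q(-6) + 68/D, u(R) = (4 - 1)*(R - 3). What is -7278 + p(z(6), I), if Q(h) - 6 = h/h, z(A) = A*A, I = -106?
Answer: -461338/63 ≈ -7322.8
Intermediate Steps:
u(R) = -9 + 3*R (u(R) = 3*(-3 + R) = -9 + 3*R)
z(A) = A**2
Q(h) = 7 (Q(h) = 6 + h/h = 6 + 1 = 7)
p(D, y) = -9/7 + 68/D + 3*y/7 (p(D, y) = (-9 + 3*y)/7 + 68/D = (-9 + 3*y)*(1/7) + 68/D = (-9/7 + 3*y/7) + 68/D = -9/7 + 68/D + 3*y/7)
-7278 + p(z(6), I) = -7278 + (476 + 3*6**2*(-3 - 106))/(7*(6**2)) = -7278 + (1/7)*(476 + 3*36*(-109))/36 = -7278 + (1/7)*(1/36)*(476 - 11772) = -7278 + (1/7)*(1/36)*(-11296) = -7278 - 2824/63 = -461338/63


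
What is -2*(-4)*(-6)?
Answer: -48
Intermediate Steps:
-2*(-4)*(-6) = 8*(-6) = -48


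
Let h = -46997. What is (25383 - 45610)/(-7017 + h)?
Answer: 179/478 ≈ 0.37448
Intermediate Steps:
(25383 - 45610)/(-7017 + h) = (25383 - 45610)/(-7017 - 46997) = -20227/(-54014) = -20227*(-1/54014) = 179/478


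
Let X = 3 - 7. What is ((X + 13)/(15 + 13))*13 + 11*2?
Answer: 733/28 ≈ 26.179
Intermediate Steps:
X = -4
((X + 13)/(15 + 13))*13 + 11*2 = ((-4 + 13)/(15 + 13))*13 + 11*2 = (9/28)*13 + 22 = 117/28 + 22 = 733/28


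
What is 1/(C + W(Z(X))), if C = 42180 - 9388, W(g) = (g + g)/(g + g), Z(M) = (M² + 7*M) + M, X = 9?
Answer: 1/32793 ≈ 3.0494e-5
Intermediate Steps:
Z(M) = M² + 8*M
W(g) = 1 (W(g) = (2*g)/((2*g)) = (2*g)*(1/(2*g)) = 1)
C = 32792
1/(C + W(Z(X))) = 1/(32792 + 1) = 1/32793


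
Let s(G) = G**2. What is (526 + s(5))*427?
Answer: 235277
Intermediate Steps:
(526 + s(5))*427 = (526 + 5**2)*427 = (526 + 25)*427 = 551*427 = 235277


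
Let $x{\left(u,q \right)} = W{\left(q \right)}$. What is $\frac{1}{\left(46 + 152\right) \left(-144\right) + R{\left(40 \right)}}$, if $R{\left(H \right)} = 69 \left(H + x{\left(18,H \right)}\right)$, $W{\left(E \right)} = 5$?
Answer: $- \frac{1}{25407} \approx -3.9359 \cdot 10^{-5}$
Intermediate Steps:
$x{\left(u,q \right)} = 5$
$R{\left(H \right)} = 345 + 69 H$ ($R{\left(H \right)} = 69 \left(H + 5\right) = 69 \left(5 + H\right) = 345 + 69 H$)
$\frac{1}{\left(46 + 152\right) \left(-144\right) + R{\left(40 \right)}} = \frac{1}{\left(46 + 152\right) \left(-144\right) + \left(345 + 69 \cdot 40\right)} = \frac{1}{198 \left(-144\right) + \left(345 + 2760\right)} = \frac{1}{-28512 + 3105} = \frac{1}{-25407} = - \frac{1}{25407}$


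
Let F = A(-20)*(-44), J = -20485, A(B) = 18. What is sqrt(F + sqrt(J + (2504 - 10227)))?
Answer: 2*sqrt(-198 + I*sqrt(1763)) ≈ 2.9675 + 28.299*I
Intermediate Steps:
F = -792 (F = 18*(-44) = -792)
sqrt(F + sqrt(J + (2504 - 10227))) = sqrt(-792 + sqrt(-20485 + (2504 - 10227))) = sqrt(-792 + sqrt(-20485 - 7723)) = sqrt(-792 + sqrt(-28208)) = sqrt(-792 + 4*I*sqrt(1763))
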